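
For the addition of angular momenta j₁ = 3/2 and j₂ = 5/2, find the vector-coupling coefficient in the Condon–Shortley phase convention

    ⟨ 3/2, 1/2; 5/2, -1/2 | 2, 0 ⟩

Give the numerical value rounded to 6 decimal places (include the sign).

-0.267261  (= −√(1/14))

√[5·2!1!3!/7! · 2!1!2!3!2!2!] = √(8/7)
  +(−1)^0/∏(0,2,1,2,0,1)! = 1/4  (running 1/4)
  +(−1)^1/∏(1,1,0,1,1,2)! = -1/2  (running -1/4)
⟨..|..⟩ = √(8/7)·(-1/4) = -0.267261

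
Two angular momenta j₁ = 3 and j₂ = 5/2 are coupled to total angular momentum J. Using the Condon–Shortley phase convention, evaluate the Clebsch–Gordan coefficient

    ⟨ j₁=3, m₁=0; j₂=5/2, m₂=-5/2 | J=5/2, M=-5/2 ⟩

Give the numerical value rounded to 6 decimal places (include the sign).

+√(5/42) ≈ +0.345033

j₁+j₂−J=3  J+j₁−j₂=3  J−j₁+j₂=2  j₁+j₂+J+1=9
(j₁±m₁, j₂±m₂, J±M) = (3,3,0,5,0,5)
P² = 4320/7
sum k=0..0:
  [0] +1/72 = 1/72
S = 1/72
C² = P²·S² = 5/42 ; C = +0.345033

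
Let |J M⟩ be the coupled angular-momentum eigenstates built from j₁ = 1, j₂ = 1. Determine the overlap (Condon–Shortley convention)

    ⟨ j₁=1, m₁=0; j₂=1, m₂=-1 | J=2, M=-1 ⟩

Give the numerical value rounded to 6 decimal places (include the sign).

+0.707107  (= +√(1/2))

√[5·0!2!2!/5! · 1!1!0!2!1!3!] = √(2)
  +(−1)^0/∏(0,0,1,0,1,2)! = 1/2  (running 1/2)
⟨..|..⟩ = √(2)·(1/2) = +0.707107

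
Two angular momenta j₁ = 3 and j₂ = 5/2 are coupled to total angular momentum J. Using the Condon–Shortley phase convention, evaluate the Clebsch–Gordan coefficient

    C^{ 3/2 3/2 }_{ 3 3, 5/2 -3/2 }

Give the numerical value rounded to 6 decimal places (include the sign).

+0.462910

√[4·4!2!1!/8! · 6!0!1!4!3!0!] = √(3456/7)
  +(−1)^0/∏(0,4,0,1,2,0)! = 1/48  (running 1/48)
⟨..|..⟩ = √(3456/7)·(1/48) = +0.462910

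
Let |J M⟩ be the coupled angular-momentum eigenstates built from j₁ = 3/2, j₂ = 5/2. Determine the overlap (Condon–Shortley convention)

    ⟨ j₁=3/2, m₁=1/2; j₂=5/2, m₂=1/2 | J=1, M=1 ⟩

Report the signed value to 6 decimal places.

j₁+j₂−J=3  J+j₁−j₂=0  J−j₁+j₂=2  j₁+j₂+J+1=6
(j₁±m₁, j₂±m₂, J±M) = (2,1,3,2,2,0)
P² = 12/5
sum k=1..1:
  [1] −1/4 = -1/4
S = -1/4
C² = P²·S² = 3/20 ; C = -0.387298

−√(3/20) ≈ -0.387298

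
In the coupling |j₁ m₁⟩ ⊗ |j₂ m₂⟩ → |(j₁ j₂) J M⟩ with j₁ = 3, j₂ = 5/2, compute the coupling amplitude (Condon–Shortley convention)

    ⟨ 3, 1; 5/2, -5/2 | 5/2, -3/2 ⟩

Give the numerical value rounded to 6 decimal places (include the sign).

+0.534522

triangle: 3!*3!*2!/9! = 72/362880
(j±m)!: 4!*2!*0!*5!*1!*4! = 138240
prefactor² = (2J+1)*Δ*N² = 1152/7
  k=0: +1/(0!*3!*2!*0!*1!*2!) = 1/24
Σ = 1/24  ⇒  CG² = 1152/7*1/24² = 2/7
CG = +√(2/7) = +0.534522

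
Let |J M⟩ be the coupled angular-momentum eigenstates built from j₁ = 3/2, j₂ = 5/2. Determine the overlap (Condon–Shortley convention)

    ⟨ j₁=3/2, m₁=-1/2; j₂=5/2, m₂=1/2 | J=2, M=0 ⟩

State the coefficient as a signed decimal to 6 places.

triangle: 2!×1!×3!/7! = 12/5040
(j±m)!: 1!×2!×3!×2!×2!×2! = 96
prefactor² = (2J+1)×Δ×N² = 8/7
  k=1: −1/(1!×1!×1!×2!×0!×1!) = -1/2
  k=2: +1/(2!×0!×0!×1!×1!×2!) = 1/4
Σ = -1/4  ⇒  CG² = 8/7×(-1/4)² = 1/14
CG = −√(1/14) = -0.267261

-0.267261  (= −√(1/14))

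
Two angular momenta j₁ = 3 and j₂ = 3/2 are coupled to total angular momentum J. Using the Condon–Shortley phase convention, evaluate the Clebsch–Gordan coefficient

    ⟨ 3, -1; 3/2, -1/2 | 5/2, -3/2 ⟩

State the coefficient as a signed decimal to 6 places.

−√(7/20) ≈ -0.591608

√[6·2!4!1!/8! · 2!4!1!2!1!4!] = √(576/35)
  +(−1)^0/∏(0,2,4,1,0,0)! = 1/48  (running 1/48)
  +(−1)^1/∏(1,1,3,0,1,1)! = -1/6  (running -7/48)
⟨..|..⟩ = √(576/35)·(-7/48) = -0.591608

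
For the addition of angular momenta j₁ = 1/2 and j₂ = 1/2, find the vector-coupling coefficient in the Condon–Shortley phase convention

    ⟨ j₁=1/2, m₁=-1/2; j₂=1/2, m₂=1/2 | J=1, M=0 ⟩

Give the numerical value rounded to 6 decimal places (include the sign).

j₁+j₂−J=0  J+j₁−j₂=1  J−j₁+j₂=1  j₁+j₂+J+1=3
(j₁±m₁, j₂±m₂, J±M) = (0,1,1,0,1,1)
P² = 1/2
sum k=0..0:
  [0] +1/1 = 1
S = 1
C² = P²·S² = 1/2 ; C = +0.707107

+√(1/2) ≈ +0.707107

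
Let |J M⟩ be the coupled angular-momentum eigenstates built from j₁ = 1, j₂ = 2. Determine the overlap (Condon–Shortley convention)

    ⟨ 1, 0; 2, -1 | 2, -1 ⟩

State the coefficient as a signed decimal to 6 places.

triangle: 1!×1!×3!/6! = 6/720
(j±m)!: 1!×1!×1!×3!×1!×3! = 36
prefactor² = (2J+1)×Δ×N² = 3/2
  k=0: +1/(0!×1!×1!×1!×0!×2!) = 1/2
  k=1: −1/(1!×0!×0!×0!×1!×3!) = -1/6
Σ = 1/3  ⇒  CG² = 3/2×1/3² = 1/6
CG = +√(1/6) = +0.408248

+√(1/6) = +0.408248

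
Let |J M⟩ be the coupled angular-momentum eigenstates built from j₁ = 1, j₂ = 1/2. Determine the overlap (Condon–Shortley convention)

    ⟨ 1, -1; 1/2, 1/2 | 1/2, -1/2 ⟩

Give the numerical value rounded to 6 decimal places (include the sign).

-0.816497  (= −√(2/3))

triangle: 1!×1!×0!/3! = 1/6
(j±m)!: 0!×2!×1!×0!×0!×1! = 2
prefactor² = (2J+1)×Δ×N² = 2/3
  k=1: −1/(1!×0!×1!×0!×0!×0!) = -1
Σ = -1  ⇒  CG² = 2/3×(-1)² = 2/3
CG = −√(2/3) = -0.816497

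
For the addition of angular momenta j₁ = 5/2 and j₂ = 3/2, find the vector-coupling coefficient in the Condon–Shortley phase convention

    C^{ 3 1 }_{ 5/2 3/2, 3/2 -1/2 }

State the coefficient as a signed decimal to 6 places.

+0.639010

j₁+j₂−J=1  J+j₁−j₂=4  J−j₁+j₂=2  j₁+j₂+J+1=8
(j₁±m₁, j₂±m₂, J±M) = (4,1,1,2,4,2)
P² = 96/5
sum k=0..1:
  [0] +1/6 = 1/6
  [1] −1/48 = -1/48
S = 7/48
C² = P²·S² = 49/120 ; C = +0.639010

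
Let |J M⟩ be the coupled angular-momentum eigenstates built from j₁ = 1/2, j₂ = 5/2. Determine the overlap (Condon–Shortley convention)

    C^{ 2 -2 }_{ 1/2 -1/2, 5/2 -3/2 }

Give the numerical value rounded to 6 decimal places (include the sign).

triangle: 1!*0!*4!/6! = 24/720
(j±m)!: 0!*1!*1!*4!*0!*4! = 576
prefactor² = (2J+1)*Δ*N² = 96
  k=1: −1/(1!*0!*0!*0!*0!*4!) = -1/24
Σ = -1/24  ⇒  CG² = 96*(-1/24)² = 1/6
CG = −√(1/6) = -0.408248

-0.408248  (= −√(1/6))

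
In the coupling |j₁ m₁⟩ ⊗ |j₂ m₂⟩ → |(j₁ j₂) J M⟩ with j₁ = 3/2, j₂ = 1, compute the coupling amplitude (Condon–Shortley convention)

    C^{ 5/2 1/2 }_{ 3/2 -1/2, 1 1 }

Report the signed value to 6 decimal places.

+√(3/10) = +0.547723

√[6·0!3!2!/6! · 1!2!2!0!3!2!] = √(24/5)
  +(−1)^0/∏(0,0,2,2,1,0)! = 1/4  (running 1/4)
⟨..|..⟩ = √(24/5)·(1/4) = +0.547723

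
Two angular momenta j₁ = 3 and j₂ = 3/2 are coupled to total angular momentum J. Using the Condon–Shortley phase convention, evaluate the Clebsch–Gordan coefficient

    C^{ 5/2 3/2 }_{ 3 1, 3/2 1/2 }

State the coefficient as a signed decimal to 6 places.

-0.591608  (= −√(7/20))

√[6·2!4!1!/8! · 4!2!2!1!4!1!] = √(576/35)
  +(−1)^1/∏(1,1,1,1,3,0)! = -1/6  (running -1/6)
  +(−1)^2/∏(2,0,0,0,4,1)! = 1/48  (running -7/48)
⟨..|..⟩ = √(576/35)·(-7/48) = -0.591608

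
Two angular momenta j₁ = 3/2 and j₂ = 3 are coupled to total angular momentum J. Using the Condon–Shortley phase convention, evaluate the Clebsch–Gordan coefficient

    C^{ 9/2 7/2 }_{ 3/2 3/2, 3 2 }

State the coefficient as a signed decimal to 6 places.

+0.816497  (= +√(2/3))

j₁+j₂−J=0  J+j₁−j₂=3  J−j₁+j₂=6  j₁+j₂+J+1=10
(j₁±m₁, j₂±m₂, J±M) = (3,0,5,1,8,1)
P² = 345600
sum k=0..0:
  [0] +1/720 = 1/720
S = 1/720
C² = P²·S² = 2/3 ; C = +0.816497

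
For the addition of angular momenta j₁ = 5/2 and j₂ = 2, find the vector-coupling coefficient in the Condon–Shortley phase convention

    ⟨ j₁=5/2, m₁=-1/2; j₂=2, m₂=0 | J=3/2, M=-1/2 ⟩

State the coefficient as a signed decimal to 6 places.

triangle: 3!*2!*1!/7! = 12/5040
(j±m)!: 2!*3!*2!*2!*1!*2! = 96
prefactor² = (2J+1)*Δ*N² = 32/35
  k=1: −1/(1!*2!*2!*1!*0!*0!) = -1/4
  k=2: +1/(2!*1!*1!*0!*1!*1!) = 1/2
Σ = 1/4  ⇒  CG² = 32/35*1/4² = 2/35
CG = +√(2/35) = +0.239046

+√(2/35) = +0.239046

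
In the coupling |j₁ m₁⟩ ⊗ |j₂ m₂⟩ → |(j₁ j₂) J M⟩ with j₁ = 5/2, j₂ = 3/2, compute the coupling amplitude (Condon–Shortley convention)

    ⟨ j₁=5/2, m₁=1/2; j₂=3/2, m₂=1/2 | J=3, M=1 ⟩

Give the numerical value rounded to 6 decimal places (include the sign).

-0.129099  (= −√(1/60))

triangle: 1!*4!*2!/8! = 48/40320
(j±m)!: 3!*2!*2!*1!*4!*2! = 1152
prefactor² = (2J+1)*Δ*N² = 48/5
  k=0: +1/(0!*1!*2!*2!*2!*0!) = 1/8
  k=1: −1/(1!*0!*1!*1!*3!*1!) = -1/6
Σ = -1/24  ⇒  CG² = 48/5*(-1/24)² = 1/60
CG = −√(1/60) = -0.129099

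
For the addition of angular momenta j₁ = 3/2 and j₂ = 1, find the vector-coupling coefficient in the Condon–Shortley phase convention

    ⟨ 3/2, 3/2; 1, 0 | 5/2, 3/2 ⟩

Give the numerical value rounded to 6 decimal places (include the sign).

√[6·0!3!2!/6! · 3!0!1!1!4!1!] = √(72/5)
  +(−1)^0/∏(0,0,0,1,3,1)! = 1/6  (running 1/6)
⟨..|..⟩ = √(72/5)·(1/6) = +0.632456

+√(2/5) ≈ +0.632456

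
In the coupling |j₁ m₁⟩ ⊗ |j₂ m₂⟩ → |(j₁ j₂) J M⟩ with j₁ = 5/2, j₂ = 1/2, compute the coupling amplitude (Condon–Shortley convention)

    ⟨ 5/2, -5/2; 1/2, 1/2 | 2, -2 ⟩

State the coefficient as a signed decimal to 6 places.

j₁+j₂−J=1  J+j₁−j₂=4  J−j₁+j₂=0  j₁+j₂+J+1=6
(j₁±m₁, j₂±m₂, J±M) = (0,5,1,0,0,4)
P² = 480
sum k=1..1:
  [1] −1/24 = -1/24
S = -1/24
C² = P²·S² = 5/6 ; C = -0.912871

−√(5/6) = -0.912871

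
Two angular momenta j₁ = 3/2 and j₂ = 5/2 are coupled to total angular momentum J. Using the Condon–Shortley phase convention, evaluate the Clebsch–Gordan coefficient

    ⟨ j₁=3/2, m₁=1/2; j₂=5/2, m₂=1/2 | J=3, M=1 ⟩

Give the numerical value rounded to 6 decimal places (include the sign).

+√(1/60) ≈ +0.129099

triangle: 1!×2!×4!/8! = 48/40320
(j±m)!: 2!×1!×3!×2!×4!×2! = 1152
prefactor² = (2J+1)×Δ×N² = 48/5
  k=0: +1/(0!×1!×1!×3!×1!×1!) = 1/6
  k=1: −1/(1!×0!×0!×2!×2!×2!) = -1/8
Σ = 1/24  ⇒  CG² = 48/5×1/24² = 1/60
CG = +√(1/60) = +0.129099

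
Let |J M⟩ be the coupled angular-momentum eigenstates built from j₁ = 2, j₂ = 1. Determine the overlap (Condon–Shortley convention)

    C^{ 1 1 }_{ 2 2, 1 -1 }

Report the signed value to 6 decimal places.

+0.774597

triangle: 2!×2!×0!/5! = 4/120
(j±m)!: 4!×0!×0!×2!×2!×0! = 96
prefactor² = (2J+1)×Δ×N² = 48/5
  k=0: +1/(0!×2!×0!×0!×2!×0!) = 1/4
Σ = 1/4  ⇒  CG² = 48/5×1/4² = 3/5
CG = +√(3/5) = +0.774597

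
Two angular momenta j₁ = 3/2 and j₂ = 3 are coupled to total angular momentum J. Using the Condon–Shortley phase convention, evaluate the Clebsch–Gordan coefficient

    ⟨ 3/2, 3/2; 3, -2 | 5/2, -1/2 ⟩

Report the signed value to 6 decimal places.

+√(3/7) ≈ +0.654654

√[6·2!1!4!/8! · 3!0!1!5!2!3!] = √(432/7)
  +(−1)^0/∏(0,2,0,1,1,3)! = 1/12  (running 1/12)
⟨..|..⟩ = √(432/7)·(1/12) = +0.654654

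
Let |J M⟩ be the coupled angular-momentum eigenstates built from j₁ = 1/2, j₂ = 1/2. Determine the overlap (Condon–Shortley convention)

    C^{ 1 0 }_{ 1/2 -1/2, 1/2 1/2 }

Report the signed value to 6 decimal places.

+√(1/2) = +0.707107

triangle: 0!*1!*1!/3! = 1/6
(j±m)!: 0!*1!*1!*0!*1!*1! = 1
prefactor² = (2J+1)*Δ*N² = 1/2
  k=0: +1/(0!*0!*1!*1!*0!*0!) = 1
Σ = 1  ⇒  CG² = 1/2*1² = 1/2
CG = +√(1/2) = +0.707107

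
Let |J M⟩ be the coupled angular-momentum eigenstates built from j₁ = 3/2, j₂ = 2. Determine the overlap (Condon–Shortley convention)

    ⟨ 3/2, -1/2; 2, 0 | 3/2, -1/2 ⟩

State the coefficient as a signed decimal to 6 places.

−√(1/5) = -0.447214

√[4·2!1!2!/6! · 1!2!2!2!1!2!] = √(16/45)
  +(−1)^1/∏(1,1,1,1,0,1)! = -1  (running -1)
  +(−1)^2/∏(2,0,0,0,1,2)! = 1/4  (running -3/4)
⟨..|..⟩ = √(16/45)·(-3/4) = -0.447214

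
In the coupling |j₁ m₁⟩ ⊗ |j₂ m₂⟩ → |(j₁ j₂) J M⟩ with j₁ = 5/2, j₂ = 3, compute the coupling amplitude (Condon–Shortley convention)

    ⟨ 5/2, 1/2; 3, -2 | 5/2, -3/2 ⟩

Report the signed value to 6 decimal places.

-0.267261  (= −√(1/14))

√[6·3!2!3!/9! · 3!2!1!5!1!4!] = √(288/7)
  +(−1)^0/∏(0,3,2,1,0,2)! = 1/24  (running 1/24)
  +(−1)^1/∏(1,2,1,0,1,3)! = -1/12  (running -1/24)
⟨..|..⟩ = √(288/7)·(-1/24) = -0.267261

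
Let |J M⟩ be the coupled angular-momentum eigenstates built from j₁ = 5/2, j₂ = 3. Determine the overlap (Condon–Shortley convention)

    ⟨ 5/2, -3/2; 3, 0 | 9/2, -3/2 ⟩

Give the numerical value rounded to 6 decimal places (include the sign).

triangle: 1!×4!×5!/11! = 2880/39916800
(j±m)!: 1!×4!×3!×3!×3!×6! = 3732480
prefactor² = (2J+1)×Δ×N² = 207360/77
  k=0: +1/(0!×1!×4!×3!×0!×2!) = 1/288
  k=1: −1/(1!×0!×3!×2!×1!×3!) = -1/72
Σ = -1/96  ⇒  CG² = 207360/77×(-1/96)² = 45/154
CG = −√(45/154) = -0.540562

-0.540562  (= −√(45/154))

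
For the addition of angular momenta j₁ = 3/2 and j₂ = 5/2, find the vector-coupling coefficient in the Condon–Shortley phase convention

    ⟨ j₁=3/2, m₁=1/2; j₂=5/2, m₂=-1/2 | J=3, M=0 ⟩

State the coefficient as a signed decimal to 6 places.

triangle: 1!·2!·4!/8! = 48/40320
(j±m)!: 2!·1!·2!·3!·3!·3! = 864
prefactor² = (2J+1)·Δ·N² = 36/5
  k=0: +1/(0!·1!·1!·2!·1!·2!) = 1/4
  k=1: −1/(1!·0!·0!·1!·2!·3!) = -1/12
Σ = 1/6  ⇒  CG² = 36/5·1/6² = 1/5
CG = +√(1/5) = +0.447214

+0.447214  (= +√(1/5))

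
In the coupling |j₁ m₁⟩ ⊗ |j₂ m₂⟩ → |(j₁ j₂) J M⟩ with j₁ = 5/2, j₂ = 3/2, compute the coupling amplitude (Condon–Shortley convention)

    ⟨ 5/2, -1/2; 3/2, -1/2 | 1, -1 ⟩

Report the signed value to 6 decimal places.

-0.387298

j₁+j₂−J=3  J+j₁−j₂=2  J−j₁+j₂=0  j₁+j₂+J+1=6
(j₁±m₁, j₂±m₂, J±M) = (2,3,1,2,0,2)
P² = 12/5
sum k=1..1:
  [1] −1/4 = -1/4
S = -1/4
C² = P²·S² = 3/20 ; C = -0.387298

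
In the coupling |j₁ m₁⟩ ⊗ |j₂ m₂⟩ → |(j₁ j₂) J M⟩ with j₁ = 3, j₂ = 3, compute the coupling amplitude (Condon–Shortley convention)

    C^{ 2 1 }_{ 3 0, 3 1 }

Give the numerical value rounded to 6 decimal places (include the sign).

+√(1/42) ≈ +0.154303

√[5·4!2!2!/9! · 3!3!4!2!3!1!] = √(96/7)
  +(−1)^2/∏(2,2,1,2,1,0)! = 1/8  (running 1/8)
  +(−1)^3/∏(3,1,0,1,2,1)! = -1/12  (running 1/24)
⟨..|..⟩ = √(96/7)·(1/24) = +0.154303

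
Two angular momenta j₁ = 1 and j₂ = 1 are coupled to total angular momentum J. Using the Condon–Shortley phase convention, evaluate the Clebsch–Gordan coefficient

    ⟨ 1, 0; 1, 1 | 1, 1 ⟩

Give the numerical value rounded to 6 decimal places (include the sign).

triangle: 1!·1!·1!/4! = 1/24
(j±m)!: 1!·1!·2!·0!·2!·0! = 4
prefactor² = (2J+1)·Δ·N² = 1/2
  k=1: −1/(1!·0!·0!·1!·1!·0!) = -1
Σ = -1  ⇒  CG² = 1/2·(-1)² = 1/2
CG = −√(1/2) = -0.707107

−√(1/2) = -0.707107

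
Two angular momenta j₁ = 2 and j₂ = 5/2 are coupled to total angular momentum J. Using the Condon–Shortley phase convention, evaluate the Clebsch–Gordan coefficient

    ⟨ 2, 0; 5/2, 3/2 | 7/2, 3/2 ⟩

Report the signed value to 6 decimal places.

−√(2/7) ≈ -0.534522

triangle: 1!*3!*4!/9! = 144/362880
(j±m)!: 2!*2!*4!*1!*5!*2! = 23040
prefactor² = (2J+1)*Δ*N² = 512/7
  k=0: +1/(0!*1!*2!*4!*1!*0!) = 1/48
  k=1: −1/(1!*0!*1!*3!*2!*1!) = -1/12
Σ = -1/16  ⇒  CG² = 512/7*(-1/16)² = 2/7
CG = −√(2/7) = -0.534522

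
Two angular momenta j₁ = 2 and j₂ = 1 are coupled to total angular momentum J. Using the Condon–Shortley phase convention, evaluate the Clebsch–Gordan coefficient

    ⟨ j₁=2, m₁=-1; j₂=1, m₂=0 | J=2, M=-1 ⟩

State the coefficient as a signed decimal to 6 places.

-0.408248

j₁+j₂−J=1  J+j₁−j₂=3  J−j₁+j₂=1  j₁+j₂+J+1=6
(j₁±m₁, j₂±m₂, J±M) = (1,3,1,1,1,3)
P² = 3/2
sum k=0..1:
  [0] +1/6 = 1/6
  [1] −1/2 = -1/2
S = -1/3
C² = P²·S² = 1/6 ; C = -0.408248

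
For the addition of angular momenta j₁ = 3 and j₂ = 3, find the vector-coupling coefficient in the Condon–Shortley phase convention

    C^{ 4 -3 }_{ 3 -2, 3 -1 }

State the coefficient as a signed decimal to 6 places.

-0.301511  (= −√(1/11))

j₁+j₂−J=2  J+j₁−j₂=4  J−j₁+j₂=4  j₁+j₂+J+1=11
(j₁±m₁, j₂±m₂, J±M) = (1,5,2,4,1,7)
P² = 82944/11
sum k=1..2:
  [1] −1/144 = -1/144
  [2] +1/288 = 1/288
S = -1/288
C² = P²·S² = 1/11 ; C = -0.301511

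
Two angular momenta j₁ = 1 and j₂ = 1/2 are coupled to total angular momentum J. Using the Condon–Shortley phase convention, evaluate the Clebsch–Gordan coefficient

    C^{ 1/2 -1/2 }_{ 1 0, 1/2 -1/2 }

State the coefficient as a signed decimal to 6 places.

+√(1/3) = +0.577350

triangle: 1!*1!*0!/3! = 1/6
(j±m)!: 1!*1!*0!*1!*0!*1! = 1
prefactor² = (2J+1)*Δ*N² = 1/3
  k=0: +1/(0!*1!*1!*0!*0!*0!) = 1
Σ = 1  ⇒  CG² = 1/3*1² = 1/3
CG = +√(1/3) = +0.577350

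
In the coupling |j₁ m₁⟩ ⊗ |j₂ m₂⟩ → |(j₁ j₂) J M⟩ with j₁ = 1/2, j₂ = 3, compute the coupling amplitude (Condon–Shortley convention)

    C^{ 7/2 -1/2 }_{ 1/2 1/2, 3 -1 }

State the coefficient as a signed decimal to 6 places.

+√(3/7) = +0.654654

triangle: 0!×1!×6!/8! = 720/40320
(j±m)!: 1!×0!×2!×4!×3!×4! = 6912
prefactor² = (2J+1)×Δ×N² = 6912/7
  k=0: +1/(0!×0!×0!×2!×1!×4!) = 1/48
Σ = 1/48  ⇒  CG² = 6912/7×1/48² = 3/7
CG = +√(3/7) = +0.654654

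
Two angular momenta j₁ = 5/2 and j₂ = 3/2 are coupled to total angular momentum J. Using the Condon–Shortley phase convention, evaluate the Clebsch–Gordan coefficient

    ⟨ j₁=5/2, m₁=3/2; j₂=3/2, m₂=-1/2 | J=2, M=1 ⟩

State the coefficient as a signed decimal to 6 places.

j₁+j₂−J=2  J+j₁−j₂=3  J−j₁+j₂=1  j₁+j₂+J+1=7
(j₁±m₁, j₂±m₂, J±M) = (4,1,1,2,3,1)
P² = 24/7
sum k=0..1:
  [0] +1/4 = 1/4
  [1] −1/6 = -1/6
S = 1/12
C² = P²·S² = 1/42 ; C = +0.154303

+√(1/42) = +0.154303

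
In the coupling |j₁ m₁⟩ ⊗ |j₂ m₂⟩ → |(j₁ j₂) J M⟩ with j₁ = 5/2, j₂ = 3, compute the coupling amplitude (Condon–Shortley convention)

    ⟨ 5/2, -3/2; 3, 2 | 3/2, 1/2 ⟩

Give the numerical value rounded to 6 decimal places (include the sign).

triangle: 4!*1!*2!/8! = 48/40320
(j±m)!: 1!*4!*5!*1!*2!*1! = 5760
prefactor² = (2J+1)*Δ*N² = 192/7
  k=3: −1/(3!*1!*1!*2!*0!*0!) = -1/12
  k=4: +1/(4!*0!*0!*1!*1!*1!) = 1/24
Σ = -1/24  ⇒  CG² = 192/7*(-1/24)² = 1/21
CG = −√(1/21) = -0.218218

−√(1/21) ≈ -0.218218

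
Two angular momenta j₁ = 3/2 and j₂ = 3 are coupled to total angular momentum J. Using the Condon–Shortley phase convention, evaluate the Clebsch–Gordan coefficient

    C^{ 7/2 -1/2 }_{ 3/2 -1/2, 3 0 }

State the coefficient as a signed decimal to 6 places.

√[8·1!2!5!/9! · 1!2!3!3!3!4!] = √(384/7)
  +(−1)^0/∏(0,1,2,3,0,2)! = 1/24  (running 1/24)
  +(−1)^1/∏(1,0,1,2,1,3)! = -1/12  (running -1/24)
⟨..|..⟩ = √(384/7)·(-1/24) = -0.308607

−√(2/21) = -0.308607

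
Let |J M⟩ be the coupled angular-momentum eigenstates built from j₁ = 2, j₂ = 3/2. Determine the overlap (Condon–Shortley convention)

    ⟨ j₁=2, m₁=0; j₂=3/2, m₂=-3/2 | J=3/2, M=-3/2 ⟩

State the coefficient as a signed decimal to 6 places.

+0.447214  (= +√(1/5))

j₁+j₂−J=2  J+j₁−j₂=2  J−j₁+j₂=1  j₁+j₂+J+1=6
(j₁±m₁, j₂±m₂, J±M) = (2,2,0,3,0,3)
P² = 16/5
sum k=0..0:
  [0] +1/4 = 1/4
S = 1/4
C² = P²·S² = 1/5 ; C = +0.447214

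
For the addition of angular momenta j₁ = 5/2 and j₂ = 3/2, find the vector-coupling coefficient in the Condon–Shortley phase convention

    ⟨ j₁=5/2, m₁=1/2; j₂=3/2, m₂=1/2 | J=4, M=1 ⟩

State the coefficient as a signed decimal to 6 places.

+0.731925  (= +√(15/28))

√[9·0!5!3!/9! · 3!2!2!1!5!3!] = √(2160/7)
  +(−1)^0/∏(0,0,2,2,3,1)! = 1/24  (running 1/24)
⟨..|..⟩ = √(2160/7)·(1/24) = +0.731925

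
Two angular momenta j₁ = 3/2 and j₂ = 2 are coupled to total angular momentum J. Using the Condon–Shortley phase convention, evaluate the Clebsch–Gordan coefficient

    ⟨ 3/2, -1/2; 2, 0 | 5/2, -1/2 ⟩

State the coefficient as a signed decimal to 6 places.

√[6·1!2!3!/7! · 1!2!2!2!2!3!] = √(48/35)
  +(−1)^0/∏(0,1,2,2,0,1)! = 1/4  (running 1/4)
  +(−1)^1/∏(1,0,1,1,1,2)! = -1/2  (running -1/4)
⟨..|..⟩ = √(48/35)·(-1/4) = -0.292770

−√(3/35) = -0.292770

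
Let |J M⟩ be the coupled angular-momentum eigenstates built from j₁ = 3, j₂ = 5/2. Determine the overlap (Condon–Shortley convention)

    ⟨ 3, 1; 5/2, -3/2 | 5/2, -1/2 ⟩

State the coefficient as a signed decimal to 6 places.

triangle: 3!·3!·2!/9! = 72/362880
(j±m)!: 4!·2!·1!·4!·2!·3! = 13824
prefactor² = (2J+1)·Δ·N² = 576/35
  k=0: +1/(0!·3!·2!·1!·1!·1!) = 1/12
  k=1: −1/(1!·2!·1!·0!·2!·2!) = -1/8
Σ = -1/24  ⇒  CG² = 576/35·(-1/24)² = 1/35
CG = −√(1/35) = -0.169031

-0.169031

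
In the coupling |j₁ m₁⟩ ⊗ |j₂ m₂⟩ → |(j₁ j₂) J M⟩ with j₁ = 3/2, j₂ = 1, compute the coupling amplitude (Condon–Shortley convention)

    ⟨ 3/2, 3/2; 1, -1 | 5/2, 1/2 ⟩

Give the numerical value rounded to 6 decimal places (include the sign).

+√(1/10) ≈ +0.316228

√[6·0!3!2!/6! · 3!0!0!2!3!2!] = √(72/5)
  +(−1)^0/∏(0,0,0,0,3,2)! = 1/12  (running 1/12)
⟨..|..⟩ = √(72/5)·(1/12) = +0.316228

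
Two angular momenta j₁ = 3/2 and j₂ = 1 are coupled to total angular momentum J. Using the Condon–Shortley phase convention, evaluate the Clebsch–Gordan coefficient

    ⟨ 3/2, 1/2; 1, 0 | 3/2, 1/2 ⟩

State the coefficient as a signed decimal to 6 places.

j₁+j₂−J=1  J+j₁−j₂=2  J−j₁+j₂=1  j₁+j₂+J+1=5
(j₁±m₁, j₂±m₂, J±M) = (2,1,1,1,2,1)
P² = 4/15
sum k=0..1:
  [0] +1/1 = 1
  [1] −1/2 = -1/2
S = 1/2
C² = P²·S² = 1/15 ; C = +0.258199

+√(1/15) ≈ +0.258199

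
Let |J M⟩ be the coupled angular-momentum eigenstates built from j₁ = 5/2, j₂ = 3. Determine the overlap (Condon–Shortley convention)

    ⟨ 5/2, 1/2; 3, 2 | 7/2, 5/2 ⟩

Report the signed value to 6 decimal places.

-0.178174

triangle: 2!*3!*4!/10! = 288/3628800
(j±m)!: 3!*2!*5!*1!*6!*1! = 1036800
prefactor² = (2J+1)*Δ*N² = 4608/7
  k=1: −1/(1!*1!*1!*4!*2!*0!) = -1/48
  k=2: +1/(2!*0!*0!*3!*3!*1!) = 1/72
Σ = -1/144  ⇒  CG² = 4608/7*(-1/144)² = 2/63
CG = −√(2/63) = -0.178174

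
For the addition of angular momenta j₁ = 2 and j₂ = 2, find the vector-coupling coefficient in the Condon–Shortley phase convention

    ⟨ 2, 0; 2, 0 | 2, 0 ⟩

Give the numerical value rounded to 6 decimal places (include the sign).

-0.534522

triangle: 2!·2!·2!/7! = 8/5040
(j±m)!: 2!·2!·2!·2!·2!·2! = 64
prefactor² = (2J+1)·Δ·N² = 32/63
  k=0: +1/(0!·2!·2!·2!·0!·0!) = 1/8
  k=1: −1/(1!·1!·1!·1!·1!·1!) = -1
  k=2: +1/(2!·0!·0!·0!·2!·2!) = 1/8
Σ = -3/4  ⇒  CG² = 32/63·(-3/4)² = 2/7
CG = −√(2/7) = -0.534522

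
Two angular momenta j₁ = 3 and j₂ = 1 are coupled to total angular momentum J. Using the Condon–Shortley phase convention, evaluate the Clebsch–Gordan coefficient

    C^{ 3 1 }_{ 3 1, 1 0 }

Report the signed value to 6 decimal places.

√[7·1!5!1!/8! · 4!2!1!1!4!2!] = √(48)
  +(−1)^0/∏(0,1,2,1,3,0)! = 1/12  (running 1/12)
  +(−1)^1/∏(1,0,1,0,4,1)! = -1/24  (running 1/24)
⟨..|..⟩ = √(48)·(1/24) = +0.288675

+√(1/12) ≈ +0.288675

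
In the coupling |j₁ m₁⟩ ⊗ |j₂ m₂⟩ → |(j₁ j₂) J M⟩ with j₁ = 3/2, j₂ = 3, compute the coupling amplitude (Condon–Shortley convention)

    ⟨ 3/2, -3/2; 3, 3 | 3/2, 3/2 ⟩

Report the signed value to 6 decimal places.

√[4·3!0!3!/7! · 0!3!6!0!3!0!] = √(5184/7)
  +(−1)^3/∏(3,0,0,3,0,0)! = -1/36  (running -1/36)
⟨..|..⟩ = √(5184/7)·(-1/36) = -0.755929

-0.755929  (= −√(4/7))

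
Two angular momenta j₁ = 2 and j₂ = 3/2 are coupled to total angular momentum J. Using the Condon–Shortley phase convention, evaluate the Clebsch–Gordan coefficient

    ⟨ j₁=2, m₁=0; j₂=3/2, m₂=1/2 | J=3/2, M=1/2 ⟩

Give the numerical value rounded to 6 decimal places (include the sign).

j₁+j₂−J=2  J+j₁−j₂=2  J−j₁+j₂=1  j₁+j₂+J+1=6
(j₁±m₁, j₂±m₂, J±M) = (2,2,2,1,2,1)
P² = 16/45
sum k=1..2:
  [1] −1/1 = -1
  [2] +1/4 = 1/4
S = -3/4
C² = P²·S² = 1/5 ; C = -0.447214

−√(1/5) = -0.447214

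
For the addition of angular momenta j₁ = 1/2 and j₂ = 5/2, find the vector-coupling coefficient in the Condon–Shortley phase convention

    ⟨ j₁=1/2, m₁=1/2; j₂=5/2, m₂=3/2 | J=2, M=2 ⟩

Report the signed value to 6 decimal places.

triangle: 1!*0!*4!/6! = 24/720
(j±m)!: 1!*0!*4!*1!*4!*0! = 576
prefactor² = (2J+1)*Δ*N² = 96
  k=0: +1/(0!*1!*0!*4!*0!*0!) = 1/24
Σ = 1/24  ⇒  CG² = 96*1/24² = 1/6
CG = +√(1/6) = +0.408248

+√(1/6) = +0.408248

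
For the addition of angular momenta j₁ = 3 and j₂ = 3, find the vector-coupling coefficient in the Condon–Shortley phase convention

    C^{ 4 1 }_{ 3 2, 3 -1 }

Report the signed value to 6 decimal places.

j₁+j₂−J=2  J+j₁−j₂=4  J−j₁+j₂=4  j₁+j₂+J+1=11
(j₁±m₁, j₂±m₂, J±M) = (5,1,2,4,5,3)
P² = 82944/77
sum k=0..1:
  [0] +1/48 = 1/48
  [1] −1/144 = -1/144
S = 1/72
C² = P²·S² = 16/77 ; C = +0.455842

+0.455842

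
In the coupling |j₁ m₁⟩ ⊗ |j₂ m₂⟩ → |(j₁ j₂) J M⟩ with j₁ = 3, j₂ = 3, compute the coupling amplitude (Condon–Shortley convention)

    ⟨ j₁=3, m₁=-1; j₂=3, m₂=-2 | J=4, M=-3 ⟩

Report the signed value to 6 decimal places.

-0.301511  (= −√(1/11))

triangle: 2!×4!×4!/11! = 1152/39916800
(j±m)!: 2!×4!×1!×5!×1!×7! = 29030400
prefactor² = (2J+1)×Δ×N² = 82944/11
  k=0: +1/(0!×2!×4!×1!×0!×3!) = 1/288
  k=1: −1/(1!×1!×3!×0!×1!×4!) = -1/144
Σ = -1/288  ⇒  CG² = 82944/11×(-1/288)² = 1/11
CG = −√(1/11) = -0.301511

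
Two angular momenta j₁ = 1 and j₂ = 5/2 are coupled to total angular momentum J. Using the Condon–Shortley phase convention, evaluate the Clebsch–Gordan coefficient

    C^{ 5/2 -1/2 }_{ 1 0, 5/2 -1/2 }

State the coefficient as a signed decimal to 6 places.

√[6·1!1!4!/7! · 1!1!2!3!2!3!] = √(144/35)
  +(−1)^0/∏(0,1,1,2,0,2)! = 1/4  (running 1/4)
  +(−1)^1/∏(1,0,0,1,1,3)! = -1/6  (running 1/12)
⟨..|..⟩ = √(144/35)·(1/12) = +0.169031

+√(1/35) = +0.169031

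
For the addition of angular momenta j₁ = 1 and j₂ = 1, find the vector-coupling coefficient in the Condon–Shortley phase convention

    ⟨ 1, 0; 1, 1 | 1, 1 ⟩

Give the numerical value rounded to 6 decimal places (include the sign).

-0.707107

√[3·1!1!1!/4! · 1!1!2!0!2!0!] = √(1/2)
  +(−1)^1/∏(1,0,0,1,1,0)! = -1  (running -1)
⟨..|..⟩ = √(1/2)·(-1) = -0.707107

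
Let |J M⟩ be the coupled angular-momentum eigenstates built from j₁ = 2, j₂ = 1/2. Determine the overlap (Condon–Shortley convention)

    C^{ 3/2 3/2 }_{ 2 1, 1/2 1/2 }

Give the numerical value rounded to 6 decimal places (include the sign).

-0.447214  (= −√(1/5))

j₁+j₂−J=1  J+j₁−j₂=3  J−j₁+j₂=0  j₁+j₂+J+1=5
(j₁±m₁, j₂±m₂, J±M) = (3,1,1,0,3,0)
P² = 36/5
sum k=1..1:
  [1] −1/6 = -1/6
S = -1/6
C² = P²·S² = 1/5 ; C = -0.447214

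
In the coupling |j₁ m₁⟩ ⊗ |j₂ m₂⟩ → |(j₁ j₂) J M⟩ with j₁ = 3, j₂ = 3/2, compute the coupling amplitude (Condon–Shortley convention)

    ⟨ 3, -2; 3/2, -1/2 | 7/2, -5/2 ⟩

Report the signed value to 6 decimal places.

√[8·1!5!2!/9! · 1!5!1!2!1!6!] = √(6400/7)
  +(−1)^0/∏(0,1,5,1,0,1)! = 1/120  (running 1/120)
  +(−1)^1/∏(1,0,4,0,1,2)! = -1/48  (running -1/80)
⟨..|..⟩ = √(6400/7)·(-1/80) = -0.377964

-0.377964  (= −√(1/7))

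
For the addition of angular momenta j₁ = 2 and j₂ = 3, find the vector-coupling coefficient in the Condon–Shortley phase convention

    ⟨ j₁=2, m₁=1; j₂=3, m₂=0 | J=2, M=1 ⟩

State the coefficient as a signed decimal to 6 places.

√[5·3!1!3!/8! · 3!1!3!3!3!1!] = √(81/14)
  +(−1)^0/∏(0,3,1,3,0,0)! = 1/36  (running 1/36)
  +(−1)^1/∏(1,2,0,2,1,1)! = -1/4  (running -2/9)
⟨..|..⟩ = √(81/14)·(-2/9) = -0.534522

-0.534522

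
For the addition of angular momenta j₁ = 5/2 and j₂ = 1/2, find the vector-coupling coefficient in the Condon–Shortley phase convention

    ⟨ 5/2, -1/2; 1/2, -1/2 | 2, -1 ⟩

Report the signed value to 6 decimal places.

√[5·1!4!0!/6! · 2!3!0!1!1!3!] = √(12)
  +(−1)^0/∏(0,1,3,0,1,0)! = 1/6  (running 1/6)
⟨..|..⟩ = √(12)·(1/6) = +0.577350

+√(1/3) = +0.577350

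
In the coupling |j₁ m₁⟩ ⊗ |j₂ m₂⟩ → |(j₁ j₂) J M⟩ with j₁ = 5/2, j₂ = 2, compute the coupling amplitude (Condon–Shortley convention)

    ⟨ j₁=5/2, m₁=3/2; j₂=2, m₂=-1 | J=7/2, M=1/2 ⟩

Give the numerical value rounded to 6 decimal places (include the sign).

+0.619780  (= +√(121/315))

j₁+j₂−J=1  J+j₁−j₂=4  J−j₁+j₂=3  j₁+j₂+J+1=9
(j₁±m₁, j₂±m₂, J±M) = (4,1,1,3,4,3)
P² = 2304/35
sum k=0..1:
  [0] +1/12 = 1/12
  [1] −1/144 = -1/144
S = 11/144
C² = P²·S² = 121/315 ; C = +0.619780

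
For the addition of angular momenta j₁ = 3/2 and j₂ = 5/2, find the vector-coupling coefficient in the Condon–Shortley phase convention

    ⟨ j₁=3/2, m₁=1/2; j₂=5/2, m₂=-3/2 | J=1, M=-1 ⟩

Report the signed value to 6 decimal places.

-0.547723

j₁+j₂−J=3  J+j₁−j₂=0  J−j₁+j₂=2  j₁+j₂+J+1=6
(j₁±m₁, j₂±m₂, J±M) = (2,1,1,4,0,2)
P² = 24/5
sum k=1..1:
  [1] −1/4 = -1/4
S = -1/4
C² = P²·S² = 3/10 ; C = -0.547723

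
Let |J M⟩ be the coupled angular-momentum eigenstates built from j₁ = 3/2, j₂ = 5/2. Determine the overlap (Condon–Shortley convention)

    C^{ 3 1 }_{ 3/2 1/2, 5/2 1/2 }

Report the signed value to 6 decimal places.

+√(1/60) = +0.129099

j₁+j₂−J=1  J+j₁−j₂=2  J−j₁+j₂=4  j₁+j₂+J+1=8
(j₁±m₁, j₂±m₂, J±M) = (2,1,3,2,4,2)
P² = 48/5
sum k=0..1:
  [0] +1/6 = 1/6
  [1] −1/8 = -1/8
S = 1/24
C² = P²·S² = 1/60 ; C = +0.129099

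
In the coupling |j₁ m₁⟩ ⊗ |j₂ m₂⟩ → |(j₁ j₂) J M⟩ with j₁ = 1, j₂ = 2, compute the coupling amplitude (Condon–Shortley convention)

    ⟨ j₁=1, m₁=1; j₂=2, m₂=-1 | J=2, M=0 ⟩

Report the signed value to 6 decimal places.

√[5·1!1!3!/6! · 2!0!1!3!2!2!] = √(2)
  +(−1)^0/∏(0,1,0,1,1,2)! = 1/2  (running 1/2)
⟨..|..⟩ = √(2)·(1/2) = +0.707107

+0.707107  (= +√(1/2))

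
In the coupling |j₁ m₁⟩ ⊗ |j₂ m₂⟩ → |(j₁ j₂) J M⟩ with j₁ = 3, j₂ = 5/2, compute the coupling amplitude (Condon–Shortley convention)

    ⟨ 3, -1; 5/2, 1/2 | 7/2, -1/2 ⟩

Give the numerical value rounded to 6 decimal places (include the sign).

-0.125988

triangle: 2!*4!*3!/10! = 288/3628800
(j±m)!: 2!*4!*3!*2!*3!*4! = 82944
prefactor² = (2J+1)*Δ*N² = 9216/175
  k=0: +1/(0!*2!*4!*3!*0!*0!) = 1/288
  k=1: −1/(1!*1!*3!*2!*1!*1!) = -1/12
  k=2: +1/(2!*0!*2!*1!*2!*2!) = 1/16
Σ = -5/288  ⇒  CG² = 9216/175*(-5/288)² = 1/63
CG = −√(1/63) = -0.125988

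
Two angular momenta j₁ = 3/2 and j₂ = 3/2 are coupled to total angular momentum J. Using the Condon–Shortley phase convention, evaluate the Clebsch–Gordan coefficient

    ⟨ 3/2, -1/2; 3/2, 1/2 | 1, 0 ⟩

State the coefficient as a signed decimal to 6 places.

triangle: 2!*1!*1!/5! = 2/120
(j±m)!: 1!*2!*2!*1!*1!*1! = 4
prefactor² = (2J+1)*Δ*N² = 1/5
  k=1: −1/(1!*1!*1!*1!*0!*0!) = -1
  k=2: +1/(2!*0!*0!*0!*1!*1!) = 1/2
Σ = -1/2  ⇒  CG² = 1/5*(-1/2)² = 1/20
CG = −√(1/20) = -0.223607

-0.223607  (= −√(1/20))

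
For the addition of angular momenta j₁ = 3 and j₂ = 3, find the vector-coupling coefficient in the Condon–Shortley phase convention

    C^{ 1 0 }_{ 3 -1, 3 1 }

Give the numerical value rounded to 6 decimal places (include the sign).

√[3·5!1!1!/8! · 2!4!4!2!1!1!] = √(144/7)
  +(−1)^3/∏(3,2,1,1,0,0)! = -1/12  (running -1/12)
  +(−1)^4/∏(4,1,0,0,1,1)! = 1/24  (running -1/24)
⟨..|..⟩ = √(144/7)·(-1/24) = -0.188982

-0.188982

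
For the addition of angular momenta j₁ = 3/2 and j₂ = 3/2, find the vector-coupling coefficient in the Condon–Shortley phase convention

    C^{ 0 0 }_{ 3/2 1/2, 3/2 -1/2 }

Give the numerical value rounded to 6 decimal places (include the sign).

√[1·3!0!0!/4! · 2!1!1!2!0!0!] = √(1)
  +(−1)^1/∏(1,2,0,0,0,0)! = -1/2  (running -1/2)
⟨..|..⟩ = √(1)·(-1/2) = -0.500000

−√(1/4) ≈ -0.500000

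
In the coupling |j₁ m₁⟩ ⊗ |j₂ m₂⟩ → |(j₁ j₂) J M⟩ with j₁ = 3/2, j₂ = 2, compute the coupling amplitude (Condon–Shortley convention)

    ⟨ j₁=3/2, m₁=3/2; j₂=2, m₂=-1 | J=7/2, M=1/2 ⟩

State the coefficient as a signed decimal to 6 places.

√[8·0!3!4!/8! · 3!0!1!3!4!3!] = √(5184/35)
  +(−1)^0/∏(0,0,0,1,3,3)! = 1/36  (running 1/36)
⟨..|..⟩ = √(5184/35)·(1/36) = +0.338062

+0.338062  (= +√(4/35))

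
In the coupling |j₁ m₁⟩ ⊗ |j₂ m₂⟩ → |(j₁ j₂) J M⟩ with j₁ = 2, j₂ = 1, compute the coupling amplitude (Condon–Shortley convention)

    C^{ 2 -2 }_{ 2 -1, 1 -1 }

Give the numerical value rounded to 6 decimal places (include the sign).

+√(1/3) = +0.577350

√[5·1!3!1!/6! · 1!3!0!2!0!4!] = √(12)
  +(−1)^0/∏(0,1,3,0,0,1)! = 1/6  (running 1/6)
⟨..|..⟩ = √(12)·(1/6) = +0.577350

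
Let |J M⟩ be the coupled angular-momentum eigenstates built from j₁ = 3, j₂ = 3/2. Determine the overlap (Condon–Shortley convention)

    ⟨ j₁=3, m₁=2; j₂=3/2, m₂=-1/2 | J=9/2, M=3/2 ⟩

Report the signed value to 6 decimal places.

+0.462910  (= +√(3/14))

triangle: 0!·6!·3!/10! = 4320/3628800
(j±m)!: 5!·1!·1!·2!·6!·3! = 1036800
prefactor² = (2J+1)·Δ·N² = 86400/7
  k=0: +1/(0!·0!·1!·1!·5!·2!) = 1/240
Σ = 1/240  ⇒  CG² = 86400/7·1/240² = 3/14
CG = +√(3/14) = +0.462910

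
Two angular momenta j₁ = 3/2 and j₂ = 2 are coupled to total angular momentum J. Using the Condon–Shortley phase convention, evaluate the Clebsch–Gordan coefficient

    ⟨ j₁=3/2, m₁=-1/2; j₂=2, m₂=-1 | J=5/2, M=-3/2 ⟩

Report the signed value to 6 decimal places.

+√(1/35) ≈ +0.169031

√[6·1!2!3!/7! · 1!2!1!3!1!4!] = √(144/35)
  +(−1)^0/∏(0,1,2,1,0,2)! = 1/4  (running 1/4)
  +(−1)^1/∏(1,0,1,0,1,3)! = -1/6  (running 1/12)
⟨..|..⟩ = √(144/35)·(1/12) = +0.169031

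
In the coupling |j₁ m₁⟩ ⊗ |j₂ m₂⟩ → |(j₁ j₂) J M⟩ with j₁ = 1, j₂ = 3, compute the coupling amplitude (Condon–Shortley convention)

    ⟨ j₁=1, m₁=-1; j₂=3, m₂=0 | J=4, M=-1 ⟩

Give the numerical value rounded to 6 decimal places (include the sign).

triangle: 0!*2!*6!/9! = 1440/362880
(j±m)!: 0!*2!*3!*3!*3!*5! = 51840
prefactor² = (2J+1)*Δ*N² = 12960/7
  k=0: +1/(0!*0!*2!*3!*0!*3!) = 1/72
Σ = 1/72  ⇒  CG² = 12960/7*1/72² = 5/14
CG = +√(5/14) = +0.597614

+√(5/14) ≈ +0.597614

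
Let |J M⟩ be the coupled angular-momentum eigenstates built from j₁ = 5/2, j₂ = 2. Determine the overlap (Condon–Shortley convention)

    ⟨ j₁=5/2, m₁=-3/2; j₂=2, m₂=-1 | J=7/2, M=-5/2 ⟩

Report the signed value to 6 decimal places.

j₁+j₂−J=1  J+j₁−j₂=4  J−j₁+j₂=3  j₁+j₂+J+1=9
(j₁±m₁, j₂±m₂, J±M) = (1,4,1,3,1,6)
P² = 2304/7
sum k=0..1:
  [0] +1/48 = 1/48
  [1] −1/36 = -1/36
S = -1/144
C² = P²·S² = 1/63 ; C = -0.125988

−√(1/63) ≈ -0.125988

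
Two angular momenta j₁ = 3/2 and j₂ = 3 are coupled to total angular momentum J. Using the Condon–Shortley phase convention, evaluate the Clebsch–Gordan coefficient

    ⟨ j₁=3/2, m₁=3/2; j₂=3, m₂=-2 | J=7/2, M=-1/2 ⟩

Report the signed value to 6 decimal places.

j₁+j₂−J=1  J+j₁−j₂=2  J−j₁+j₂=5  j₁+j₂+J+1=9
(j₁±m₁, j₂±m₂, J±M) = (3,0,1,5,3,4)
P² = 3840/7
sum k=0..0:
  [0] +1/48 = 1/48
S = 1/48
C² = P²·S² = 5/21 ; C = +0.487950

+0.487950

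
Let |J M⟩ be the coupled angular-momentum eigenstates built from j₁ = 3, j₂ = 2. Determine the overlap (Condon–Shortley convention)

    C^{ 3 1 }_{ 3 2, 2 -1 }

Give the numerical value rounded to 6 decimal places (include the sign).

+√(1/4) ≈ +0.500000

√[7·2!4!2!/9! · 5!1!1!3!4!2!] = √(64)
  +(−1)^0/∏(0,2,1,1,3,1)! = 1/12  (running 1/12)
  +(−1)^1/∏(1,1,0,0,4,2)! = -1/48  (running 1/16)
⟨..|..⟩ = √(64)·(1/16) = +0.500000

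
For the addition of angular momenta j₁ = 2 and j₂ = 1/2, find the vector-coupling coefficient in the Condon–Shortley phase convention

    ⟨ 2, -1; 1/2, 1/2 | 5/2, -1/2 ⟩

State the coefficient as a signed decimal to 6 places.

+0.632456

j₁+j₂−J=0  J+j₁−j₂=4  J−j₁+j₂=1  j₁+j₂+J+1=6
(j₁±m₁, j₂±m₂, J±M) = (1,3,1,0,2,3)
P² = 72/5
sum k=0..0:
  [0] +1/6 = 1/6
S = 1/6
C² = P²·S² = 2/5 ; C = +0.632456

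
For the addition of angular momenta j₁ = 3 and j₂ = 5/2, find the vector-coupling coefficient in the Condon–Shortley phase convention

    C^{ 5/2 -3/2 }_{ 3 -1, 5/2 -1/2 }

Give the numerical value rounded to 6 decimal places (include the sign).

j₁+j₂−J=3  J+j₁−j₂=3  J−j₁+j₂=2  j₁+j₂+J+1=9
(j₁±m₁, j₂±m₂, J±M) = (2,4,2,3,1,4)
P² = 576/35
sum k=1..2:
  [1] −1/12 = -1/12
  [2] +1/8 = 1/8
S = 1/24
C² = P²·S² = 1/35 ; C = +0.169031

+0.169031  (= +√(1/35))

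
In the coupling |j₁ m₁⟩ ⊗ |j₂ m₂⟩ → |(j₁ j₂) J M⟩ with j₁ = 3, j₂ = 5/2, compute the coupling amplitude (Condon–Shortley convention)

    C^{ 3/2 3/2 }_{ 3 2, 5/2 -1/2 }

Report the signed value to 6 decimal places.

j₁+j₂−J=4  J+j₁−j₂=2  J−j₁+j₂=1  j₁+j₂+J+1=8
(j₁±m₁, j₂±m₂, J±M) = (5,1,2,3,3,0)
P² = 288/7
sum k=1..1:
  [1] −1/12 = -1/12
S = -1/12
C² = P²·S² = 2/7 ; C = -0.534522

−√(2/7) = -0.534522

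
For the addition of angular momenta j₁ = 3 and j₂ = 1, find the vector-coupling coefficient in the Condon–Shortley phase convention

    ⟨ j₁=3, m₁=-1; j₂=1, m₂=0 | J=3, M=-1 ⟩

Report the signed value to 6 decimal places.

−√(1/12) ≈ -0.288675

√[7·1!5!1!/8! · 2!4!1!1!2!4!] = √(48)
  +(−1)^0/∏(0,1,4,1,1,0)! = 1/24  (running 1/24)
  +(−1)^1/∏(1,0,3,0,2,1)! = -1/12  (running -1/24)
⟨..|..⟩ = √(48)·(-1/24) = -0.288675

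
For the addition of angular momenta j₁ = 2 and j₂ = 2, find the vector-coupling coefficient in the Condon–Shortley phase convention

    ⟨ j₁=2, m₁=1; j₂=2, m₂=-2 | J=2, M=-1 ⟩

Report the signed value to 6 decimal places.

+√(3/7) = +0.654654

triangle: 2!*2!*2!/7! = 8/5040
(j±m)!: 3!*1!*0!*4!*1!*3! = 864
prefactor² = (2J+1)*Δ*N² = 48/7
  k=0: +1/(0!*2!*1!*0!*1!*2!) = 1/4
Σ = 1/4  ⇒  CG² = 48/7*1/4² = 3/7
CG = +√(3/7) = +0.654654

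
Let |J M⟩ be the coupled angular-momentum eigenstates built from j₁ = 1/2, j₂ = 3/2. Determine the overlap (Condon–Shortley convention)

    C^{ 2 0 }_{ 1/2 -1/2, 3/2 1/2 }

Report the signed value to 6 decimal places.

+√(1/2) = +0.707107

triangle: 0!·1!·3!/5! = 6/120
(j±m)!: 0!·1!·2!·1!·2!·2! = 8
prefactor² = (2J+1)·Δ·N² = 2
  k=0: +1/(0!·0!·1!·2!·0!·1!) = 1/2
Σ = 1/2  ⇒  CG² = 2·1/2² = 1/2
CG = +√(1/2) = +0.707107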